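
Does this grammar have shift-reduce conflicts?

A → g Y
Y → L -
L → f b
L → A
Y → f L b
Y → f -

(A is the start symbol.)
No shift-reduce conflicts

A shift-reduce conflict occurs when an LR(0) state has both:
  - a complete (reduce) item [A → α .] (dot at the end), and
  - a shift item [B → β . c γ] (dot before a terminal).

Augment with A' → A and build the canonical LR(0) collection (I0 = CLOSURE({[A' → . A]}), then GOTO on every symbol after a dot until no new states appear). It has 13 states:
  I0: { [A → . g Y], [A' → . A] }  — shift
  I1: { [A' → A .] }  — accept
  I2: { [A → . g Y], [A → g . Y], [L → . A], [L → . f b], [Y → . L -], [Y → . f -], [Y → . f L b] }  — shift
  I3: { [L → A .] }  — reduce
  I4: { [Y → L . -] }  — shift
  I5: { [A → g Y .] }  — reduce
  I6: { [A → . g Y], [L → . A], [L → . f b], [L → f . b], [Y → f . -], [Y → f . L b] }  — shift
  I7: { [Y → f - .] }  — reduce
  I8: { [Y → f L . b] }  — shift
  I9: { [L → f b .] }  — reduce
  I10: { [L → f . b] }  — shift
  I11: { [Y → f L b .] }  — reduce
  I12: { [Y → L - .] }  — reduce

No state contains both a complete item and a shift item.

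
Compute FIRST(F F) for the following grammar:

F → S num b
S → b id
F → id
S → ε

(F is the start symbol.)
{ 'b', 'id', 'num' }

FIRST sets of the non-terminals involved (from the grammar, by fixed-point iteration):
  FIRST(F) = { 'b', 'id', 'num' }

To compute FIRST(F F), process the symbols left to right:
Symbol F is a non-terminal. Add FIRST(F) \ {ε} = { 'b', 'id', 'num' }
F is not nullable (ε ∉ FIRST(F)), so stop here.
FIRST(F F) = { 'b', 'id', 'num' }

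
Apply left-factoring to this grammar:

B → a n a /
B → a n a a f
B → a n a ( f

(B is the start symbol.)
Left-factoring transforms A → αβ₁ | αβ₂ into A → αA' and A' → β₁ | β₂
(α is the longest common prefix among the alternatives). Repeat until
no nonterminal has two alternatives with a common prefix.

Round 1: B has alternatives sharing prefix 'a n a'. Introduce B': B → a n a B'
  Add: B' → /
  Add: B' → a f
  Add: B' → ( f

No remaining common prefixes — done.

Resulting grammar:
B → a n a B'
B' → /
B' → a f
B' → ( f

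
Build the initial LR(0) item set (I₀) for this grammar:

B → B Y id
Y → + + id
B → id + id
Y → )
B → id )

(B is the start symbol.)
First, augment the grammar with B' → B
I₀ = CLOSURE({ [B' → . B] }):
  [B' → . B] has the dot before B: add [B → . B Y id], [B → . id + id], [B → . id )]
No further items can be added.

I₀ = { [B → . B Y id], [B → . id )], [B → . id + id], [B' → . B] }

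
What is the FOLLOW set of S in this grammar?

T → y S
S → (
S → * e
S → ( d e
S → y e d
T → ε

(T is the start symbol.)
{ $ }

To compute FOLLOW(S), find every occurrence of S on a right-hand side N → α S β: add FIRST(β) \ {ε}, and if β is empty or nullable also add FOLLOW(N). Iterate to a fixed point.

In T → y S: S is at the end, add FOLLOW(T)

The FOLLOW sets referred to above (computed the same way, to a fixed point):
  FOLLOW(T) = { $ }

Taking the union: FOLLOW(S) = { $ }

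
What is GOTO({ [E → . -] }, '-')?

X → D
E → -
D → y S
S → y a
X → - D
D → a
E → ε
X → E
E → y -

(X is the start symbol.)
GOTO(I, '-') = CLOSURE({ [A → αX.β] : [A → α.Xβ] ∈ I, X = '-' })

Items with dot before '-', with the dot advanced:
  [E → . -] → [E → - .]
Closure adds nothing (no advanced item has the dot before a non-terminal).

GOTO = { [E → - .] }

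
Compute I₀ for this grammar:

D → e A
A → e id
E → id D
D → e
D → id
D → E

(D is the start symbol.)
First, augment the grammar with D' → D
I₀ = CLOSURE({ [D' → . D] }):
  [D' → . D] has the dot before D: add [D → . e A], [D → . e], [D → . id], [D → . E]
  [D → . E] has the dot before E: add [E → . id D]
No further items can be added.

I₀ = { [D → . E], [D → . e A], [D → . e], [D → . id], [D' → . D], [E → . id D] }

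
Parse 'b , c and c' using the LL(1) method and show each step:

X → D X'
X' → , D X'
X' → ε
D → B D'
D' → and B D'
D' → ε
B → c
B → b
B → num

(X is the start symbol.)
Stack is shown with the top on the left.

Stack          Input          Action
------------------------------------
X $            b , c and c $  output X → D X'
D X' $         b , c and c $  output D → B D'
B D' X' $      b , c and c $  output B → b
b D' X' $      b , c and c $  match 'b'
D' X' $        , c and c $    output D' → ε
X' $           , c and c $    output X' → , D X'
, D X' $       , c and c $    match ','
D X' $         c and c $      output D → B D'
B D' X' $      c and c $      output B → c
c D' X' $      c and c $      match 'c'
D' X' $        and c $        output D' → and B D'
and B D' X' $  and c $        match 'and'
B D' X' $      c $            output B → c
c D' X' $      c $            match 'c'
D' X' $        $              output D' → ε
X' $           $              output X' → ε
$              $              accept

The string is accepted.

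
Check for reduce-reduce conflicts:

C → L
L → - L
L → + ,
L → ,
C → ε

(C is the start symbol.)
No reduce-reduce conflicts

Augment with C' → C and build the canonical LR(0) collection (I0 = CLOSURE({[C' → . C]}), then GOTO on every symbol after a dot until no new states appear). It has 8 states:
  I0: { [C → . L], [C → .], [C' → . C], [L → . + ,], [L → . ,], [L → . - L] }  — shift, reduce
  I1: { [L → + . ,] }  — shift
  I2: { [L → , .] }  — reduce
  I3: { [L → - . L], [L → . + ,], [L → . ,], [L → . - L] }  — shift
  I4: { [C' → C .] }  — accept
  I5: { [C → L .] }  — reduce
  I6: { [L → - L .] }  — reduce
  I7: { [L → + , .] }  — reduce

No state contains more than one complete item.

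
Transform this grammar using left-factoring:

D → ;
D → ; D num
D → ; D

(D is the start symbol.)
D → ; D'
D' → ε
D' → D D''
D'' → num
D'' → ε

Left-factoring transforms A → αβ₁ | αβ₂ into A → αA' and A' → β₁ | β₂
(α is the longest common prefix among the alternatives). Repeat until
no nonterminal has two alternatives with a common prefix.

Round 1: D has alternatives sharing prefix ';'. Introduce D': D → ; D'
  Add: D' → ε
  Add: D' → D num
  Add: D' → D

Round 2: D' has alternatives sharing prefix 'D'. Introduce D'': D' → D D''
  Add: D'' → num
  Add: D'' → ε

No remaining common prefixes — done.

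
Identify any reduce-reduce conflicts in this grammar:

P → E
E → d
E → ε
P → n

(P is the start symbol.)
No reduce-reduce conflicts

A reduce-reduce conflict occurs when an LR(0) state has two complete items [A → α .] and [B → β .] — both call for a reduction, and with no lookahead the parser cannot choose between them.

Augment with P' → P and build the canonical LR(0) collection (I0 = CLOSURE({[P' → . P]}), then GOTO on every symbol after a dot until no new states appear). It has 5 states:
  I0: { [E → . d], [E → .], [P → . E], [P → . n], [P' → . P] }  — shift, reduce
  I1: { [P → E .] }  — reduce
  I2: { [P' → P .] }  — accept
  I3: { [E → d .] }  — reduce
  I4: { [P → n .] }  — reduce

No state contains more than one complete item.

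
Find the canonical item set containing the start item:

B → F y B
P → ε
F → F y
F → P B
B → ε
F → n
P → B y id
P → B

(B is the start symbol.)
{ [B → . F y B], [B → .], [B' → . B], [F → . F y], [F → . P B], [F → . n], [P → . B y id], [P → . B], [P → .] }

First, augment the grammar with B' → B
I₀ = CLOSURE({ [B' → . B] }):
  [B' → . B] has the dot before B: add [B → . F y B], [B → .]
  [B → . F y B] has the dot before F: add [F → . F y], [F → . P B], [F → . n]
  [F → . P B] has the dot before P: add [P → .], [P → . B y id], [P → . B]
No further items can be added.

I₀ = { [B → . F y B], [B → .], [B' → . B], [F → . F y], [F → . P B], [F → . n], [P → . B y id], [P → . B], [P → .] }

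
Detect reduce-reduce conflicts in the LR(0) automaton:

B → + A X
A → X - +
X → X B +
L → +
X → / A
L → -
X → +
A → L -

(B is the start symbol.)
Augment with B' → B and build the canonical LR(0) collection (I0 = CLOSURE({[B' → . B]}), then GOTO on every symbol after a dot until no new states appear). It has 17 states:
  I0: { [B → . + A X], [B' → . B] }  — shift
  I1: { [A → . L -], [A → . X - +], [B → + . A X], [L → . +], [L → . -], [X → . +], [X → . / A], [X → . X B +] }  — shift
  I2: { [B' → B .] }  — accept
  I3: { [L → + .], [X → + .] }  — 2 reduces
  I4: { [L → - .] }  — reduce
  I5: { [A → . L -], [A → . X - +], [L → . +], [L → . -], [X → . +], [X → . / A], [X → . X B +], [X → / . A] }  — shift
  I6: { [B → + A . X], [X → . +], [X → . / A], [X → . X B +] }  — shift
  I7: { [A → L . -] }  — shift
  I8: { [A → X . - +], [B → . + A X], [X → X . B +] }  — shift
  I9: { [A → X - . +] }  — shift
  I10: { [X → X B . +] }  — shift
  I11: { [X → X B + .] }  — reduce
  I12: { [A → X - + .] }  — reduce
  I13: { [A → L - .] }  — reduce
  I14: { [X → + .] }  — reduce
  I15: { [B → + A X .], [B → . + A X], [X → X . B +] }  — shift, reduce
  I16: { [X → / A .] }  — reduce

I3 contains complete items [L → + .], [X → + .] — reduce-reduce conflict.

Answer: Yes — I3: [L → + .] vs [X → + .]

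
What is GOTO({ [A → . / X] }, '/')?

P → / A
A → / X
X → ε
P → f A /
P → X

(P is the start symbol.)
{ [A → / . X], [X → .] }

GOTO(I, '/') = CLOSURE({ [A → αX.β] : [A → α.Xβ] ∈ I, X = '/' })

Items with dot before '/', with the dot advanced:
  [A → . / X] → [A → / . X]
Closure of the advanced items:
  [A → / . X] has the dot before X: add [X → .]

GOTO = { [A → / . X], [X → .] }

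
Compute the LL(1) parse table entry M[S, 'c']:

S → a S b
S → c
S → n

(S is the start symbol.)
S → c

To find M[S, 'c'], we find productions for S where 'c' is in the predict set (PREDICT(N → α) = (FIRST(α) \ {ε}) ∪ (FOLLOW(N) if α ⇒* ε)).

S → a S b: PREDICT = { 'a' }
S → c: PREDICT = { 'c' }
  'c' is in predict set, so this production goes in M[S, 'c']
S → n: PREDICT = { 'n' }

M[S, 'c'] = S → c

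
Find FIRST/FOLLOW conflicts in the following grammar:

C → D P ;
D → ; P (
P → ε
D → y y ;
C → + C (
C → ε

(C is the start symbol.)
No FIRST/FOLLOW conflicts.

A FIRST/FOLLOW conflict occurs when a non-terminal N has a nullable alternative N → β (β ⇒* ε) and another alternative N → α with FIRST(α) ∩ FOLLOW(N) ≠ ∅: on such a lookahead the parser cannot decide between expanding α and letting N vanish via β.

Nullable non-terminals: C, P.
FIRST sets used below: FIRST(D) = { ';', 'y' }

C: nullable alternative(s) C → ε; FOLLOW(C) = { $, '(' }
  C → D P ;: FIRST \ {ε} = { ';', 'y' } — disjoint from FOLLOW(C)
  C → + C (: FIRST \ {ε} = { '+' } — disjoint from FOLLOW(C)
  C → ε: FIRST \ {ε} = { } — this is the only nullable alternative, skip
P has a nullable alternative but only one production, so nothing to check.

D has no nullable alternative, so no FIRST/FOLLOW check is needed there.

No FIRST/FOLLOW conflicts found.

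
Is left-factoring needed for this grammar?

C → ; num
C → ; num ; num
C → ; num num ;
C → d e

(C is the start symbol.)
Left-factoring is needed when two productions for the same non-terminal
share a common prefix on the right-hand side.

Productions for C:
  C → ; num
  C → ; num ; num
  C → ; num num ;
  C → d e

Found common prefix '; num' in productions for C

Answer: Yes, C has productions with common prefix '; num'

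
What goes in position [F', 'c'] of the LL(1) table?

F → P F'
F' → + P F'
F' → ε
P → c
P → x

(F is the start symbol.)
To find M[F', 'c'], we find productions for F' where 'c' is in the predict set (PREDICT(N → α) = (FIRST(α) \ {ε}) ∪ (FOLLOW(N) if α ⇒* ε)).

Relevant sets:
  FOLLOW(F') = { $ }

F' → + P F': PREDICT = { '+' }
F' → ε: PREDICT = { $ }

M[F', 'c'] is empty (no production applies)

Answer: Empty (error entry)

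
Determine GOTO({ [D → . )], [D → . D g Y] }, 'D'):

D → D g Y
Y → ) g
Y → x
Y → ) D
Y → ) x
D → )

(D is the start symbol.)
{ [D → D . g Y] }

GOTO(I, 'D') = CLOSURE({ [A → αX.β] : [A → α.Xβ] ∈ I, X = 'D' })

Items with dot before 'D', with the dot advanced:
  [D → . D g Y] → [D → D . g Y]
Closure adds nothing (no advanced item has the dot before a non-terminal).

GOTO = { [D → D . g Y] }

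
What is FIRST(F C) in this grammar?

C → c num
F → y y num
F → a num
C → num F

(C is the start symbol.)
FIRST sets of the non-terminals involved (from the grammar, by fixed-point iteration):
  FIRST(F) = { 'a', 'y' }

To compute FIRST(F C), process the symbols left to right:
Symbol F is a non-terminal. Add FIRST(F) \ {ε} = { 'a', 'y' }
F is not nullable (ε ∉ FIRST(F)), so stop here.
FIRST(F C) = { 'a', 'y' }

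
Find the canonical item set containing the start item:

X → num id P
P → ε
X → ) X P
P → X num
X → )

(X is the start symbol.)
{ [X → . ) X P], [X → . )], [X → . num id P], [X' → . X] }

First, augment the grammar with X' → X
I₀ = CLOSURE({ [X' → . X] }):
  [X' → . X] has the dot before X: add [X → . num id P], [X → . ) X P], [X → . )]
No further items can be added.

I₀ = { [X → . ) X P], [X → . )], [X → . num id P], [X' → . X] }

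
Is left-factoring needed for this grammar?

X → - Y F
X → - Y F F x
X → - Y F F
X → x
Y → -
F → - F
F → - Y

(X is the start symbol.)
Yes, X has productions with common prefix '- Y F'; F has productions with common prefix '-'

Left-factoring is needed when two productions for the same non-terminal
share a common prefix on the right-hand side.

Productions for X:
  X → - Y F
  X → - Y F F x
  X → - Y F F
  X → x
Productions for F:
  F → - F
  F → - Y

Found common prefix '- Y F' in productions for X
Found common prefix '-' in productions for F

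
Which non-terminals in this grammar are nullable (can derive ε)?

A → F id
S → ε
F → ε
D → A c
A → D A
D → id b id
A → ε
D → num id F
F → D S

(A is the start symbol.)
{ 'A', 'F', 'S' }

ε-productions: S → ε, F → ε, A → ε
So S, F, A are immediately nullable.
No further non-terminal can be added: every production for the remaining non-terminals contains a terminal or a non-nullable non-terminal.
Nullable = { 'A', 'F', 'S' }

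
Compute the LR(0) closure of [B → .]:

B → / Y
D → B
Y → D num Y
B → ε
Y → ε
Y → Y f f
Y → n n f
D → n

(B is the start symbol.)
To compute CLOSURE, for each item [A → α.Bβ] where B is a non-terminal, add [B → .γ] for all productions B → γ; repeat for the newly added items until nothing changes.

Start with: [B → .]
The dot is at the end, so nothing is added.

CLOSURE = { [B → .] }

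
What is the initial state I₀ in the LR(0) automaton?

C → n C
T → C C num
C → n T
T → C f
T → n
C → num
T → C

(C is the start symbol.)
First, augment the grammar with C' → C
I₀ = CLOSURE({ [C' → . C] }):
  [C' → . C] has the dot before C: add [C → . n C], [C → . n T], [C → . num]
No further items can be added.

I₀ = { [C → . n C], [C → . n T], [C → . num], [C' → . C] }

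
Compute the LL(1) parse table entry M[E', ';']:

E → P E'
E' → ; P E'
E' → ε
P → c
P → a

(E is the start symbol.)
To find M[E', ';'], we find productions for E' where ';' is in the predict set (PREDICT(N → α) = (FIRST(α) \ {ε}) ∪ (FOLLOW(N) if α ⇒* ε)).

Relevant sets:
  FOLLOW(E') = { $ }

E' → ; P E': PREDICT = { ';' }
  ';' is in predict set, so this production goes in M[E', ';']
E' → ε: PREDICT = { $ }

M[E', ';'] = E' → ; P E'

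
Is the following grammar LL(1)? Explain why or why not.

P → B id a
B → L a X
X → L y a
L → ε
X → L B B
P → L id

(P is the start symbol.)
Relevant sets:
  FIRST(B) = { 'a' }
  FIRST(L) = { ε }

For P:
  PREDICT(P → B id a) = { 'a' }
  PREDICT(P → L id) = { 'id' }
For X:
  PREDICT(X → L y a) = { 'y' }
  PREDICT(X → L B B) = { 'a' }
B, L have a single production, so nothing to check there.

All predict sets are disjoint. The grammar IS LL(1).

Answer: Yes, the grammar is LL(1).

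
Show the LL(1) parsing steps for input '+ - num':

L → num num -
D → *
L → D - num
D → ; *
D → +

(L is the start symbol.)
LL(1) parsing maintains a stack (initially the start symbol over $) and the input. At each step: if the stack top is a terminal, match it against the current input token; if it is a non-terminal N, replace it with the RHS of M[N, lookahead] (the unique production whose predict set contains the lookahead).

Stack is shown with the top on the left.

Stack      Input      Action
----------------------------
L $        + - num $  output L → D - num
D - num $  + - num $  output D → +
+ - num $  + - num $  match '+'
- num $    - num $    match '-'
num $      num $      match 'num'
$          $          accept

The string is accepted.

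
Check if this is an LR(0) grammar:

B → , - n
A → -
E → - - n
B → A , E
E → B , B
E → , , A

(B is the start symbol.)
No. Shift-reduce conflict between [A → - .] and [E → - . - n]

Augment with B' → B and build the canonical LR(0) collection (I0 = CLOSURE({[B' → . B]}), then GOTO on every symbol after a dot until no new states appear). It has 18 states:
  I0: { [A → . -], [B → . , - n], [B → . A , E], [B' → . B] }  — shift
  I1: { [B → , . - n] }  — shift
  I2: { [A → - .] }  — reduce
  I3: { [B → A . , E] }  — shift
  I4: { [B' → B .] }  — accept
  I5: { [A → . -], [B → . , - n], [B → . A , E], [B → A , . E], [E → . , , A], [E → . - - n], [E → . B , B] }  — shift
  I6: { [B → , . - n], [E → , . , A] }  — shift
  I7: { [A → - .], [E → - . - n] }  — shift, reduce
  I8: { [E → B . , B] }  — shift
  I9: { [B → A , E .] }  — reduce
  I10: { [A → . -], [B → . , - n], [B → . A , E], [E → B , . B] }  — shift
  I11: { [E → B , B .] }  — reduce
  I12: { [E → - - . n] }  — shift
  I13: { [E → - - n .] }  — reduce
  I14: { [A → . -], [E → , , . A] }  — shift
  I15: { [B → , - . n] }  — shift
  I16: { [B → , - n .] }  — reduce
  I17: { [E → , , A .] }  — reduce

Conflict in state I7:
  Shift-reduce conflict between [A → - .] and [E → - . - n]
So the grammar is NOT LR(0).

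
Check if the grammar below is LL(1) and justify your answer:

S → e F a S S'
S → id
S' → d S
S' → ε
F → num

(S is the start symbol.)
A grammar is LL(1) if for each non-terminal N with multiple productions, the predict sets of those productions are pairwise disjoint, where PREDICT(N → α) = (FIRST(α) \ {ε}) ∪ (FOLLOW(N) if α ⇒* ε).

Relevant sets:
  FOLLOW(S') = { $, 'd' }

For S:
  PREDICT(S → e F a S S') = { 'e' }
  PREDICT(S → id) = { 'id' }
For S':
  PREDICT(S' → d S) = { 'd' }
  PREDICT(S' → ε) = { $, 'd' }
F has a single production, so nothing to check there.

Conflict found: Predict set conflict for S': { 'd' }
The grammar is NOT LL(1).

Answer: No. Predict set conflict for S': { 'd' }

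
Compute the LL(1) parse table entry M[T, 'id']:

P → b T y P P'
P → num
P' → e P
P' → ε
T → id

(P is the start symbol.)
To find M[T, 'id'], we find productions for T where 'id' is in the predict set (PREDICT(N → α) = (FIRST(α) \ {ε}) ∪ (FOLLOW(N) if α ⇒* ε)).

T → id: PREDICT = { 'id' }
  'id' is in predict set, so this production goes in M[T, 'id']

M[T, 'id'] = T → id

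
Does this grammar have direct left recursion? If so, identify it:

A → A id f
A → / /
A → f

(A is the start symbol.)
Yes, A is left-recursive

A → A id f: LEFT RECURSIVE (starts with A)
A → / /: starts with '/'
A → f: starts with f

The grammar has direct left recursion on: A.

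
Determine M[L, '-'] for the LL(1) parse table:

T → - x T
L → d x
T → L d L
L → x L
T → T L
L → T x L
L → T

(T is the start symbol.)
To find M[L, '-'], we find productions for L where '-' is in the predict set (PREDICT(N → α) = (FIRST(α) \ {ε}) ∪ (FOLLOW(N) if α ⇒* ε)).

Relevant sets:
  FIRST(T) = { '-', 'd', 'x' }

L → d x: PREDICT = { 'd' }
L → x L: PREDICT = { 'x' }
L → T x L: PREDICT = { '-', 'd', 'x' }
  '-' is in predict set, so this production goes in M[L, '-']
L → T: PREDICT = { '-', 'd', 'x' }
  '-' is in predict set, so this production goes in M[L, '-']

M[L, '-'] = L → T x L, L → T  (a multiply-defined cell — the grammar is not LL(1))

Answer: L → T x L, L → T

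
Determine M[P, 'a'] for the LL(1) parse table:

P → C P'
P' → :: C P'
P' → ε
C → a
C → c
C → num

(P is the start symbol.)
P → C P'

To find M[P, 'a'], we find productions for P where 'a' is in the predict set (PREDICT(N → α) = (FIRST(α) \ {ε}) ∪ (FOLLOW(N) if α ⇒* ε)).

Relevant sets:
  FIRST(C) = { 'a', 'c', 'num' }

P → C P': PREDICT = { 'a', 'c', 'num' }
  'a' is in predict set, so this production goes in M[P, 'a']

M[P, 'a'] = P → C P'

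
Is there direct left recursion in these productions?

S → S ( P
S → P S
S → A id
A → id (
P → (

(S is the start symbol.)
Direct left recursion occurs when N → N α for some non-terminal N (the right-hand side begins with the left-hand side itself).

S → S ( P: LEFT RECURSIVE (starts with S)
S → P S: starts with P
S → A id: starts with A
A → id (: starts with id
P → (: starts with '('

The grammar has direct left recursion on: S.

Answer: Yes, S is left-recursive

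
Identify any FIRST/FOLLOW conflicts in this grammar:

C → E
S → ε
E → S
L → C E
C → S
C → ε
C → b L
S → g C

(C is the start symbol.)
Yes. C → E with FOLLOW(C) on { 'g' }; C → S with FOLLOW(C) on { 'g' }; S → g C with FOLLOW(S) on { 'g' }

Nullable non-terminals: C, E, L, S.
FIRST sets used below: FIRST(E) = { 'g', ε }, FIRST(S) = { 'g', ε }

C: nullable alternative(s) C → E, C → S, C → ε; FOLLOW(C) = { $, 'g' }
  C → E: FIRST \ {ε} = { 'g' } — overlaps FOLLOW(C) on { 'g' }: CONFLICT
  C → S: FIRST \ {ε} = { 'g' } — overlaps FOLLOW(C) on { 'g' }: CONFLICT
  C → ε: FIRST \ {ε} = { } — disjoint from FOLLOW(C)
  C → b L: FIRST \ {ε} = { 'b' } — disjoint from FOLLOW(C)
E has a nullable alternative but only one production, so nothing to check.
L has a nullable alternative but only one production, so nothing to check.

S: nullable alternative(s) S → ε; FOLLOW(S) = { $, 'g' }
  S → ε: FIRST \ {ε} = { } — this is the only nullable alternative, skip
  S → g C: FIRST \ {ε} = { 'g' } — overlaps FOLLOW(S) on { 'g' }: CONFLICT

So the grammar has 3 FIRST/FOLLOW conflicts (marked CONFLICT above).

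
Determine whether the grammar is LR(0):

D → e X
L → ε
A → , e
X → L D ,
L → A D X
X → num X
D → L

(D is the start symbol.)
No. Shift-reduce conflict between [L → .] and [A → . , e]

A grammar is LR(0) if no state in the canonical LR(0) collection has:
  - both a shift item (dot before a terminal) and a complete item (shift-reduce conflict), or
  - two or more complete items (reduce-reduce conflict; the accept item [D' → D .] counts as a complete item here).

Augment with D' → D and build the canonical LR(0) collection (I0 = CLOSURE({[D' → . D]}), then GOTO on every symbol after a dot until no new states appear). It has 15 states:
  I0: { [A → . , e], [D → . L], [D → . e X], [D' → . D], [L → . A D X], [L → .] }  — shift, reduce
  I1: { [A → , . e] }  — shift
  I2: { [A → . , e], [D → . L], [D → . e X], [L → . A D X], [L → .], [L → A . D X] }  — shift, reduce
  I3: { [D' → D .] }  — accept
  I4: { [D → L .] }  — reduce
  I5: { [A → . , e], [D → e . X], [L → . A D X], [L → .], [X → . L D ,], [X → . num X] }  — shift, reduce
  I6: { [A → . , e], [D → . L], [D → . e X], [L → . A D X], [L → .], [X → L . D ,] }  — shift, reduce
  I7: { [D → e X .] }  — reduce
  I8: { [A → . , e], [L → . A D X], [L → .], [X → . L D ,], [X → . num X], [X → num . X] }  — shift, reduce
  I9: { [X → num X .] }  — reduce
  I10: { [X → L D . ,] }  — shift
  I11: { [X → L D , .] }  — reduce
  I12: { [A → . , e], [L → . A D X], [L → .], [L → A D . X], [X → . L D ,], [X → . num X] }  — shift, reduce
  I13: { [L → A D X .] }  — reduce
  I14: { [A → , e .] }  — reduce

Conflict in state I0:
  Shift-reduce conflict between [L → .] and [A → . , e]
So the grammar is NOT LR(0).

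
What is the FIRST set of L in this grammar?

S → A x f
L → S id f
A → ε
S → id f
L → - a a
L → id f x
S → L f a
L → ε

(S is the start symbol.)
{ '-', 'f', 'id', 'x', ε }

To compute FIRST(L), examine every production with L on the left-hand side, reading each right-hand side left to right until a non-nullable symbol is reached.

FIRST sets of the other non-terminals involved (by the same procedure, iterated to a fixed point):
  FIRST(S) = { '-', 'f', 'id', 'x' }

From L → S id f:
  - S is a non-terminal: add FIRST(S) \ {ε} = { '-', 'f', 'id', 'x' }
    S is not nullable, so stop
From L → - a a:
  - '-' is a terminal: add '-' and stop
From L → id f x:
  - id is a terminal: add 'id' and stop
From L → ε:
  - ε-production, so ε ∈ FIRST(L)

Collecting: FIRST(L) = { '-', 'f', 'id', 'x', ε }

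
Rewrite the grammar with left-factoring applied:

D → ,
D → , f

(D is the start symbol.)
D → , D'
D' → ε
D' → f

Left-factoring transforms A → αβ₁ | αβ₂ into A → αA' and A' → β₁ | β₂
(α is the longest common prefix among the alternatives). Repeat until
no nonterminal has two alternatives with a common prefix.

Round 1: D has alternatives sharing prefix ','. Introduce D': D → , D'
  Add: D' → ε
  Add: D' → f

No remaining common prefixes — done.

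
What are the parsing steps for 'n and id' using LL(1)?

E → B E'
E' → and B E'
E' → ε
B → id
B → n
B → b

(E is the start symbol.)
Stack is shown with the top on the left.

Stack       Input       Action
------------------------------
E $         n and id $  output E → B E'
B E' $      n and id $  output B → n
n E' $      n and id $  match 'n'
E' $        and id $    output E' → and B E'
and B E' $  and id $    match 'and'
B E' $      id $        output B → id
id E' $     id $        match 'id'
E' $        $           output E' → ε
$           $           accept

The string is accepted.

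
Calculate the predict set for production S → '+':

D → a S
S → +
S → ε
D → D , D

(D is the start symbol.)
PREDICT(S → '+') = (FIRST(RHS) \ {ε}) ∪ (FOLLOW(S) if ε ∈ FIRST(RHS), i.e. RHS ⇒* ε)
FIRST('+') = { '+' }
ε ∉ FIRST('+'), so FOLLOW(S) is not added.
PREDICT(S → '+') = { '+' }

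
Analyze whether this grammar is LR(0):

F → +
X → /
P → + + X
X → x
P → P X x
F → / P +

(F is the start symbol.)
A grammar is LR(0) if no state in the canonical LR(0) collection has:
  - both a shift item (dot before a terminal) and a complete item (shift-reduce conflict), or
  - two or more complete items (reduce-reduce conflict; the accept item [F' → F .] counts as a complete item here).

Augment with F' → F and build the canonical LR(0) collection (I0 = CLOSURE({[F' → . F]}), then GOTO on every symbol after a dot until no new states appear). It has 13 states:
  I0: { [F → . +], [F → . / P +], [F' → . F] }  — shift
  I1: { [F → + .] }  — reduce
  I2: { [F → / . P +], [P → . + + X], [P → . P X x] }  — shift
  I3: { [F' → F .] }  — accept
  I4: { [P → + . + X] }  — shift
  I5: { [F → / P . +], [P → P . X x], [X → . /], [X → . x] }  — shift
  I6: { [F → / P + .] }  — reduce
  I7: { [X → / .] }  — reduce
  I8: { [P → P X . x] }  — shift
  I9: { [X → x .] }  — reduce
  I10: { [P → P X x .] }  — reduce
  I11: { [P → + + . X], [X → . /], [X → . x] }  — shift
  I12: { [P → + + X .] }  — reduce

Every state is either a pure shift/goto state or contains exactly one complete item and nothing to shift — no conflicts. The grammar is LR(0).

Answer: Yes, the grammar is LR(0)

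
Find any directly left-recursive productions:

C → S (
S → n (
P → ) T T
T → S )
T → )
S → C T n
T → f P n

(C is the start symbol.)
No direct left recursion

Direct left recursion occurs when N → N α for some non-terminal N (the right-hand side begins with the left-hand side itself).

C → S (: starts with S
S → n (: starts with n
P → ) T T: starts with ')'
T → S ): starts with S
T → ): starts with ')'
S → C T n: starts with C
T → f P n: starts with f

No direct left recursion found.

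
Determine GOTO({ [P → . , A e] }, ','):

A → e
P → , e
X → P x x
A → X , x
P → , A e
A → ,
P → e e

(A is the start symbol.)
{ [A → . ,], [A → . X , x], [A → . e], [P → , . A e], [P → . , A e], [P → . , e], [P → . e e], [X → . P x x] }

GOTO(I, ',') = CLOSURE({ [A → αX.β] : [A → α.Xβ] ∈ I, X = ',' })

Items with dot before ',', with the dot advanced:
  [P → . , A e] → [P → , . A e]
Closure of the advanced items:
  [P → , . A e] has the dot before A: add [A → . e], [A → . X , x], [A → . ,]
  [A → . X , x] has the dot before X: add [X → . P x x]
  [X → . P x x] has the dot before P: add [P → . , e], [P → . , A e], [P → . e e]

GOTO = { [A → . ,], [A → . X , x], [A → . e], [P → , . A e], [P → . , A e], [P → . , e], [P → . e e], [X → . P x x] }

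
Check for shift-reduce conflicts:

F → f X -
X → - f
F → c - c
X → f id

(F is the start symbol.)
Augment with F' → F and build the canonical LR(0) collection (I0 = CLOSURE({[F' → . F]}), then GOTO on every symbol after a dot until no new states appear). It has 12 states:
  I0: { [F → . c - c], [F → . f X -], [F' → . F] }  — shift
  I1: { [F' → F .] }  — accept
  I2: { [F → c . - c] }  — shift
  I3: { [F → f . X -], [X → . - f], [X → . f id] }  — shift
  I4: { [X → - . f] }  — shift
  I5: { [F → f X . -] }  — shift
  I6: { [X → f . id] }  — shift
  I7: { [X → f id .] }  — reduce
  I8: { [F → f X - .] }  — reduce
  I9: { [X → - f .] }  — reduce
  I10: { [F → c - . c] }  — shift
  I11: { [F → c - c .] }  — reduce

No state contains both a complete item and a shift item.

Answer: No shift-reduce conflicts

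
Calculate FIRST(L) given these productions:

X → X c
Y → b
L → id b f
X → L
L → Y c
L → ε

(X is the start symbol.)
FIRST sets of the other non-terminals involved (by the same procedure, iterated to a fixed point):
  FIRST(Y) = { 'b' }

From L → id b f:
  - id is a terminal: add 'id' and stop
From L → Y c:
  - Y is a non-terminal: add FIRST(Y) \ {ε} = { 'b' }
    Y is not nullable, so stop
From L → ε:
  - ε-production, so ε ∈ FIRST(L)

Collecting: FIRST(L) = { 'b', 'id', ε }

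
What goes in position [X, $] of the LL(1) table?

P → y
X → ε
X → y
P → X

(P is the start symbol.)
To find M[X, $], we find productions for X where $ is in the predict set (PREDICT(N → α) = (FIRST(α) \ {ε}) ∪ (FOLLOW(N) if α ⇒* ε)).

Relevant sets:
  FOLLOW(X) = { $ }

X → ε: PREDICT = { $ }
  $ is in predict set, so this production goes in M[X, $]
X → y: PREDICT = { 'y' }

M[X, $] = X → ε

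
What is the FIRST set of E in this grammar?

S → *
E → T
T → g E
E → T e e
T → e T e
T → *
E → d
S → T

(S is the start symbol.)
{ '*', 'd', 'e', 'g' }

To compute FIRST(E), examine every production with E on the left-hand side, reading each right-hand side left to right until a non-nullable symbol is reached.

FIRST sets of the other non-terminals involved (by the same procedure, iterated to a fixed point):
  FIRST(T) = { '*', 'e', 'g' }

From E → T:
  - T is a non-terminal: add FIRST(T) \ {ε} = { '*', 'e', 'g' }
    T is not nullable, so stop
From E → T e e:
  - T is a non-terminal: add FIRST(T) \ {ε} = { '*', 'e', 'g' }
    T is not nullable, so stop
From E → d:
  - d is a terminal: add 'd' and stop

Collecting: FIRST(E) = { '*', 'd', 'e', 'g' }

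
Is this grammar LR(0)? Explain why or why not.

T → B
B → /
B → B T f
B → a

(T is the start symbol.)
No. Shift-reduce conflict between [T → B .] and [B → . /]

A grammar is LR(0) if no state in the canonical LR(0) collection has:
  - both a shift item (dot before a terminal) and a complete item (shift-reduce conflict), or
  - two or more complete items (reduce-reduce conflict; the accept item [T' → T .] counts as a complete item here).

Augment with T' → T and build the canonical LR(0) collection (I0 = CLOSURE({[T' → . T]}), then GOTO on every symbol after a dot until no new states appear). It has 7 states:
  I0: { [B → . /], [B → . B T f], [B → . a], [T → . B], [T' → . T] }  — shift
  I1: { [B → / .] }  — reduce
  I2: { [B → . /], [B → . B T f], [B → . a], [B → B . T f], [T → . B], [T → B .] }  — shift, reduce
  I3: { [T' → T .] }  — accept
  I4: { [B → a .] }  — reduce
  I5: { [B → B T . f] }  — shift
  I6: { [B → B T f .] }  — reduce

Conflict in state I2:
  Shift-reduce conflict between [T → B .] and [B → . /]
So the grammar is NOT LR(0).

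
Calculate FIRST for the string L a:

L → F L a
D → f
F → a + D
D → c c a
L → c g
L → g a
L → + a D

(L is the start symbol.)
{ '+', 'a', 'c', 'g' }

FIRST sets of the non-terminals involved (from the grammar, by fixed-point iteration):
  FIRST(L) = { '+', 'a', 'c', 'g' }

To compute FIRST(L a), process the symbols left to right:
Symbol L is a non-terminal. Add FIRST(L) \ {ε} = { '+', 'a', 'c', 'g' }
L is not nullable (ε ∉ FIRST(L)), so stop here.
FIRST(L a) = { '+', 'a', 'c', 'g' }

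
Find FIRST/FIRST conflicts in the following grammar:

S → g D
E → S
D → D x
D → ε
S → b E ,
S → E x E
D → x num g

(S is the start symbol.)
Yes. S → g D / S → E x E on { 'g' }; S → b E ',' / S → E x E on { 'b' }; D → D x / D → x num g on { 'x' }

A FIRST/FIRST conflict occurs when two productions N → α and N → β for the same non-terminal have FIRST(α) ∩ FIRST(β) ≠ ∅ (with ε ∈ FIRST of a nullable right-hand side, so two nullable alternatives also conflict).

FIRST sets of the non-terminals at (or reachable through a nullable prefix from) the front of some alternative:
  FIRST(E) = { 'b', 'g' }
  FIRST(D) = { 'x', ε }

Productions for S:
  S → g D: FIRST = { 'g' }
  S → b E ,: FIRST = { 'b' }
  S → E x E: FIRST = { 'b', 'g' }
Productions for D:
  D → D x: FIRST = { 'x' }
  D → ε: FIRST = { ε }
  D → x num g: FIRST = { 'x' }
E has only one production, so no FIRST/FIRST conflict is possible there.

Conflict for S: S → g D and S → E x E
  Overlap: { 'g' }
Conflict for S: S → b E , and S → E x E
  Overlap: { 'b' }
Conflict for D: D → D x and D → x num g
  Overlap: { 'x' }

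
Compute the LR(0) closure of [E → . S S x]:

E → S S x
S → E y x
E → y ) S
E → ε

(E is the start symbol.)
{ [E → . S S x], [E → . y ) S], [E → .], [S → . E y x] }

To compute CLOSURE, for each item [A → α.Bβ] where B is a non-terminal, add [B → .γ] for all productions B → γ; repeat for the newly added items until nothing changes.

Start with: [E → . S S x]
  [E → . S S x] has the dot before S: add [S → . E y x]
  [S → . E y x] has the dot before E: add [E → . y ) S], [E → .]
No further items can be added.

CLOSURE = { [E → . S S x], [E → . y ) S], [E → .], [S → . E y x] }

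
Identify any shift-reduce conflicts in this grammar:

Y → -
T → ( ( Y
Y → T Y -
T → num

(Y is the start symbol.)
A shift-reduce conflict occurs when an LR(0) state has both:
  - a complete (reduce) item [A → α .] (dot at the end), and
  - a shift item [B → β . c γ] (dot before a terminal).

Augment with Y' → Y and build the canonical LR(0) collection (I0 = CLOSURE({[Y' → . Y]}), then GOTO on every symbol after a dot until no new states appear). It has 10 states:
  I0: { [T → . ( ( Y], [T → . num], [Y → . -], [Y → . T Y -], [Y' → . Y] }  — shift
  I1: { [T → ( . ( Y] }  — shift
  I2: { [Y → - .] }  — reduce
  I3: { [T → . ( ( Y], [T → . num], [Y → . -], [Y → . T Y -], [Y → T . Y -] }  — shift
  I4: { [Y' → Y .] }  — accept
  I5: { [T → num .] }  — reduce
  I6: { [Y → T Y . -] }  — shift
  I7: { [Y → T Y - .] }  — reduce
  I8: { [T → ( ( . Y], [T → . ( ( Y], [T → . num], [Y → . -], [Y → . T Y -] }  — shift
  I9: { [T → ( ( Y .] }  — reduce

No state contains both a complete item and a shift item.

Answer: No shift-reduce conflicts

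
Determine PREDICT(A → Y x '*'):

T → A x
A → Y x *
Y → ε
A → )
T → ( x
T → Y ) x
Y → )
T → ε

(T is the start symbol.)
{ ')', 'x' }

PREDICT(A → Y x '*') = (FIRST(RHS) \ {ε}) ∪ (FOLLOW(A) if ε ∈ FIRST(RHS), i.e. RHS ⇒* ε)
FIRST(Y) = { ')', ε }
FIRST(Y x '*') = { ')', 'x' }
ε ∉ FIRST(Y x '*'), so FOLLOW(A) is not added.
PREDICT(A → Y x '*') = { ')', 'x' }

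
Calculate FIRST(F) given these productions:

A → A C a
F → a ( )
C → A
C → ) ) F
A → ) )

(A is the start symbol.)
To compute FIRST(F), examine every production with F on the left-hand side, reading each right-hand side left to right until a non-nullable symbol is reached.

From F → a ( ):
  - a is a terminal: add 'a' and stop

Collecting: FIRST(F) = { 'a' }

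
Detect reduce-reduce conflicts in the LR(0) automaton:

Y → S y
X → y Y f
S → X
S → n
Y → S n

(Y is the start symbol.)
A reduce-reduce conflict occurs when an LR(0) state has two complete items [A → α .] and [B → β .] — both call for a reduction, and with no lookahead the parser cannot choose between them.

Augment with Y' → Y and build the canonical LR(0) collection (I0 = CLOSURE({[Y' → . Y]}), then GOTO on every symbol after a dot until no new states appear). It has 10 states:
  I0: { [S → . X], [S → . n], [X → . y Y f], [Y → . S n], [Y → . S y], [Y' → . Y] }  — shift
  I1: { [Y → S . n], [Y → S . y] }  — shift
  I2: { [S → X .] }  — reduce
  I3: { [Y' → Y .] }  — accept
  I4: { [S → n .] }  — reduce
  I5: { [S → . X], [S → . n], [X → . y Y f], [X → y . Y f], [Y → . S n], [Y → . S y] }  — shift
  I6: { [X → y Y . f] }  — shift
  I7: { [X → y Y f .] }  — reduce
  I8: { [Y → S n .] }  — reduce
  I9: { [Y → S y .] }  — reduce

No state contains more than one complete item.

Answer: No reduce-reduce conflicts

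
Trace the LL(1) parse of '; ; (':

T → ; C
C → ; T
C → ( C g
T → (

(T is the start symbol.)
LL(1) parsing maintains a stack (initially the start symbol over $) and the input. At each step: if the stack top is a terminal, match it against the current input token; if it is a non-terminal N, replace it with the RHS of M[N, lookahead] (the unique production whose predict set contains the lookahead).

Stack is shown with the top on the left.

Stack  Input    Action
----------------------
T $    ; ; ( $  output T → ; C
; C $  ; ; ( $  match ';'
C $    ; ( $    output C → ; T
; T $  ; ( $    match ';'
T $    ( $      output T → (
( $    ( $      match '('
$      $        accept

The string is accepted.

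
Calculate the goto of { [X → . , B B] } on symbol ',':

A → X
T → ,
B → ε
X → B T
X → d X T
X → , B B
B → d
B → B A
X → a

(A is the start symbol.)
{ [B → . B A], [B → . d], [B → .], [X → , . B B] }

GOTO(I, ',') = CLOSURE({ [A → αX.β] : [A → α.Xβ] ∈ I, X = ',' })

Items with dot before ',', with the dot advanced:
  [X → . , B B] → [X → , . B B]
Closure of the advanced items:
  [X → , . B B] has the dot before B: add [B → .], [B → . d], [B → . B A]

GOTO = { [B → . B A], [B → . d], [B → .], [X → , . B B] }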